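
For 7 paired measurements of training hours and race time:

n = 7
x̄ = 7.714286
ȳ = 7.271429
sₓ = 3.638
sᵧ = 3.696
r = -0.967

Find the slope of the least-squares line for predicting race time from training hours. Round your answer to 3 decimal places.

b = r · sᵧ/sₓ = -0.967 · 3.696/3.638 = -0.982417

-0.982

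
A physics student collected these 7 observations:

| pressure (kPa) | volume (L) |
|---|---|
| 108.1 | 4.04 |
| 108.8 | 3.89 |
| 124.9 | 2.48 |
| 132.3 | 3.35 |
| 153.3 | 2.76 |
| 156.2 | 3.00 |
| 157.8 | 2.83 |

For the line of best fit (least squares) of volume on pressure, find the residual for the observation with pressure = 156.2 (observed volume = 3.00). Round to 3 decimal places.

0.227

n = 7, Σx = 941.4, Σy = 22.35, Σxy = 2951.195, Σx² = 129426.52
Sxx = Σx² − (Σx)²/n = 129426.52 − 126604.851429 = 2821.668571
Sxy = Σxy − (Σx)(Σy)/n = 2951.195 − 3005.755714 = -54.560714
b = Sxy/Sxx = -54.560714/2821.668571 = -0.019336
a = ȳ − b·x̄ = 3.192857 − (-0.019336)·134.485714 = 5.793317
ŷ(156.2) = 5.793317 + (-0.019336)·156.2 = 2.772983
residual = y − ŷ = 3.00 − 2.772983 = 0.227017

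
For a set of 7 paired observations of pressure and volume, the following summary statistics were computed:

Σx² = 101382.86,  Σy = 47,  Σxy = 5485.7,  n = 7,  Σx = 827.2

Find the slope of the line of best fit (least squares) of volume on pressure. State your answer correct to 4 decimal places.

Sxx = Σx² − (Σx)²/n = 101382.86 − 97751.405714 = 3631.454286
Sxy = Σxy − (Σx)(Σy)/n = 5485.7 − 5554.057143 = -68.357143
b = Sxy/Sxx = -68.357143/3631.454286 = -0.018824

-0.0188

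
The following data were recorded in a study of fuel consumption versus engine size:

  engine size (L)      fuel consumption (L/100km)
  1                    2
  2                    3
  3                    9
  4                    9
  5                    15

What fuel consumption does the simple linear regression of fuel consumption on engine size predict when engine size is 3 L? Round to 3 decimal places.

7.600

n = 5, Σx = 15, Σy = 38, Σxy = 146, Σx² = 55
Sxx = Σx² − (Σx)²/n = 55 − 45 = 10
Sxy = Σxy − (Σx)(Σy)/n = 146 − 114 = 32
b = Sxy/Sxx = 32/10 = 3.2
a = ȳ − b·x̄ = 7.6 − 3.2·3 = -2
ŷ(3) = a + b·3 = -2 + 3.2·3 = 7.6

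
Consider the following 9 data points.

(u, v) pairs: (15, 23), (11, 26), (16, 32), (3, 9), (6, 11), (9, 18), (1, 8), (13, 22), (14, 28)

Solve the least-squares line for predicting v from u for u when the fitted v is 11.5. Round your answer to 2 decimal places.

n = 9, Σx = 88, Σy = 177, Σxy = 2084, Σx² = 1094
Sxx = Σx² − (Σx)²/n = 1094 − 860.444444 = 233.555556
Sxy = Σxy − (Σx)(Σy)/n = 2084 − 1730.666667 = 353.333333
b = Sxy/Sxx = 353.333333/233.555556 = 1.512845
a = ȳ − b·x̄ = 19.666667 − 1.512845·9.777778 = 4.874405
Set a + b·x = 11.5: x = (11.5 − 4.874405) / 1.512845 = 4.379560

4.38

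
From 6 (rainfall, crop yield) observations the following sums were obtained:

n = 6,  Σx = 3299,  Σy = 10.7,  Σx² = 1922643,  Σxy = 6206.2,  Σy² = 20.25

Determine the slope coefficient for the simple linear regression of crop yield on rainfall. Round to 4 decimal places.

0.0030

Sxx = Σx² − (Σx)²/n = 1922643 − 1813900.166667 = 108742.833333
Sxy = Σxy − (Σx)(Σy)/n = 6206.2 − 5883.216667 = 322.983333
b = Sxy/Sxx = 322.983333/108742.833333 = 0.002970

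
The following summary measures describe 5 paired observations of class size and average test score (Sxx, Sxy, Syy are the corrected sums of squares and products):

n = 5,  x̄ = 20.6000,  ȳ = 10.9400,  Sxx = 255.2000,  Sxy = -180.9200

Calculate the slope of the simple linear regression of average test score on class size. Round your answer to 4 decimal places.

b = Sxy/Sxx = -180.92/255.2 = -0.708934

-0.7089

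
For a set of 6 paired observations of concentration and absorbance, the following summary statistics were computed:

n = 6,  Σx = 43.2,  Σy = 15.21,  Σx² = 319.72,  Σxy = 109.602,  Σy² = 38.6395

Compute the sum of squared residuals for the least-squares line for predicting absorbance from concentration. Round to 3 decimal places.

0.081

Sxx = Σx² − (Σx)²/n = 319.72 − 311.04 = 8.68
Sxy = Σxy − (Σx)(Σy)/n = 109.602 − 109.512 = 0.09
Syy = Σy² − (Σy)²/n = 38.6395 − 38.55735 = 0.08215
b = Sxy/Sxx = 0.09/8.68 = 0.010369
SSE = Syy − b·Sxy = 0.08215 − 0.010369·0.09 = 0.081217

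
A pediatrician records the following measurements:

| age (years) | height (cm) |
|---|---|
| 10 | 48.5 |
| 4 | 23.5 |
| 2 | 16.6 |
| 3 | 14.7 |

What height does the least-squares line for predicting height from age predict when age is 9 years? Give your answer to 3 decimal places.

n = 4, Σx = 19, Σy = 103.3, Σxy = 656.3, Σx² = 129
Sxx = Σx² − (Σx)²/n = 129 − 90.25 = 38.75
Sxy = Σxy − (Σx)(Σy)/n = 656.3 − 490.675 = 165.625
b = Sxy/Sxx = 165.625/38.75 = 4.274194
a = ȳ − b·x̄ = 25.825 − 4.274194·4.75 = 5.522581
ŷ(9) = a + b·9 = 5.522581 + 4.274194·9 = 43.990323

43.990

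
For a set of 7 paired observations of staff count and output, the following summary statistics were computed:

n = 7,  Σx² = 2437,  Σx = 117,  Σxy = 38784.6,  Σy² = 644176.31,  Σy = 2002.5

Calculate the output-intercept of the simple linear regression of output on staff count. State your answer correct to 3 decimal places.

Sxx = Σx² − (Σx)²/n = 2437 − 1955.571429 = 481.428571
Sxy = Σxy − (Σx)(Σy)/n = 38784.6 − 33470.357143 = 5314.242857
b = Sxy/Sxx = 5314.242857/481.428571 = 11.038487
a = ȳ − b·x̄ = 286.071429 − 11.038487·16.714286 = 101.571009

101.571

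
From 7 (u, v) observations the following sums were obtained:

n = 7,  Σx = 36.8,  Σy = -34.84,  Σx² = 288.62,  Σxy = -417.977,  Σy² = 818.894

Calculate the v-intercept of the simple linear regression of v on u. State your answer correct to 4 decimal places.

Sxx = Σx² − (Σx)²/n = 288.62 − 193.462857 = 95.157143
Sxy = Σxy − (Σx)(Σy)/n = -417.977 − (-183.158857) = -234.818143
b = Sxy/Sxx = -234.818143/95.157143 = -2.467688
a = ȳ − b·x̄ = -4.977143 − (-2.467688)·5.257143 = 7.995846

7.9958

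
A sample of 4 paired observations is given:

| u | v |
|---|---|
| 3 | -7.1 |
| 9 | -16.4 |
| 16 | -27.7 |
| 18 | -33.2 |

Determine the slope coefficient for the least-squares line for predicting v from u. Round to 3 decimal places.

-1.696

n = 4, Σx = 46, Σy = -84.4, Σxy = -1209.7, Σx² = 670
Sxx = Σx² − (Σx)²/n = 670 − 529 = 141
Sxy = Σxy − (Σx)(Σy)/n = -1209.7 − (-970.6) = -239.1
b = Sxy/Sxx = -239.1/141 = -1.695745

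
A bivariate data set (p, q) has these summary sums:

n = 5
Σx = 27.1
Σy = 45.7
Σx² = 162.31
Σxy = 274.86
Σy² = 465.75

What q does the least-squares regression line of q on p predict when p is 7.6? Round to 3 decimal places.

Sxx = Σx² − (Σx)²/n = 162.31 − 146.882 = 15.428
Sxy = Σxy − (Σx)(Σy)/n = 274.86 − 247.694 = 27.166
b = Sxy/Sxx = 27.166/15.428 = 1.760824
a = ȳ − b·x̄ = 9.14 − 1.760824·5.42 = -0.403669
ŷ(7.6) = a + b·7.6 = -0.403669 + 1.760824·7.6 = 12.978597

12.979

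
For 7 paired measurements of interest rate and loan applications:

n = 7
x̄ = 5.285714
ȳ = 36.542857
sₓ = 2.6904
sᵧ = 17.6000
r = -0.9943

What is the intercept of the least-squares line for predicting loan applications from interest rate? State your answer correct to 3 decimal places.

b = r · sᵧ/sₓ = -0.9943 · 17.6/2.6904 = -6.504490
a = ȳ − b·x̄ = 36.542857 − (-6.504490)·5.285714 = 70.923731

70.924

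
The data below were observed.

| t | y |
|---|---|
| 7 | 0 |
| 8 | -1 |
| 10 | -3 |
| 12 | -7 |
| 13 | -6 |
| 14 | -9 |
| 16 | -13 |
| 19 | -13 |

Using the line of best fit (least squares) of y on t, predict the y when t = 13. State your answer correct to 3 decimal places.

n = 8, Σx = 99, Σy = -52, Σxy = -781, Σx² = 1339
Sxx = Σx² − (Σx)²/n = 1339 − 1225.125 = 113.875
Sxy = Σxy − (Σx)(Σy)/n = -781 − (-643.5) = -137.5
b = Sxy/Sxx = -137.5/113.875 = -1.207464
a = ȳ − b·x̄ = -6.5 − (-1.207464)·12.375 = 8.442371
ŷ(13) = a + b·13 = 8.442371 + (-1.207464)·13 = -7.254665

-7.255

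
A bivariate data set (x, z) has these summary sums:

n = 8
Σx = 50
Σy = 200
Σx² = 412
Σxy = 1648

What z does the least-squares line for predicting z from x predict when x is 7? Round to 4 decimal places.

28.0000

Sxx = Σx² − (Σx)²/n = 412 − 312.5 = 99.5
Sxy = Σxy − (Σx)(Σy)/n = 1648 − 1250 = 398
b = Sxy/Sxx = 398/99.5 = 4
a = ȳ − b·x̄ = 25 − 4·6.25 = 0
ŷ(7) = a + b·7 = 0 + 4·7 = 28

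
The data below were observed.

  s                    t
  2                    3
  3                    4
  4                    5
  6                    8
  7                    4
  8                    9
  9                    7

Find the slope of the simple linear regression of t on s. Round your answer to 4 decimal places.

n = 7, Σx = 39, Σy = 40, Σxy = 249, Σx² = 259
Sxx = Σx² − (Σx)²/n = 259 − 217.285714 = 41.714286
Sxy = Σxy − (Σx)(Σy)/n = 249 − 222.857143 = 26.142857
b = Sxy/Sxx = 26.142857/41.714286 = 0.626712

0.6267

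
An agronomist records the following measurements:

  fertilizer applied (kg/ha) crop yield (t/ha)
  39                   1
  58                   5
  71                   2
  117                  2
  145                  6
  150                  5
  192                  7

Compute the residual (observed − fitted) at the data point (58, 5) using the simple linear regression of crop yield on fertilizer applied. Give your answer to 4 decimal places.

n = 7, Σx = 772, Σy = 28, Σxy = 3669, Σx² = 104004
Sxx = Σx² − (Σx)²/n = 104004 − 85140.571429 = 18863.428571
Sxy = Σxy − (Σx)(Σy)/n = 3669 − 3088 = 581
b = Sxy/Sxx = 581/18863.428571 = 0.030800
a = ȳ − b·x̄ = 4 − 0.030800·110.285714 = 0.603163
ŷ(58) = 0.603163 + 0.030800·58 = 2.389582
residual = y − ŷ = 5 − 2.389582 = 2.610418

2.6104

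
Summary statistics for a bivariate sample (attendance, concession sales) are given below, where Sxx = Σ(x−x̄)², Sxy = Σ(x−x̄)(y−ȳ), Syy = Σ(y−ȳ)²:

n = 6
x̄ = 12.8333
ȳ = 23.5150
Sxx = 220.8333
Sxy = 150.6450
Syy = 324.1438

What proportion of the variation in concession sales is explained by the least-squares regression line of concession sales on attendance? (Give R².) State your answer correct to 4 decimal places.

0.3170

R² = Sxy²/(Sxx·Syy) = (150.645)²/(220.8333·324.1438) = 0.317035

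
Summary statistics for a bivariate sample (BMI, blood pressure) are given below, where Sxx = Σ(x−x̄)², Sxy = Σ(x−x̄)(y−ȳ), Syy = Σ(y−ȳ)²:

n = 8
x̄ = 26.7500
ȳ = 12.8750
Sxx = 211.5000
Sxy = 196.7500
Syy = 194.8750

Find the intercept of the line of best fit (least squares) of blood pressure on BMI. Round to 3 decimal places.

b = Sxy/Sxx = 196.75/211.5 = 0.930260
a = ȳ − b·x̄ = 12.875 − 0.930260·26.75 = -12.009456

-12.009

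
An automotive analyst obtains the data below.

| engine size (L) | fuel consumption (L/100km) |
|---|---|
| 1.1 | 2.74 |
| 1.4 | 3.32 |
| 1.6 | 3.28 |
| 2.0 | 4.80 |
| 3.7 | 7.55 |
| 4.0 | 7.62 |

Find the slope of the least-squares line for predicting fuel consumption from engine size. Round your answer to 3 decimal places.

1.759

n = 6, Σx = 13.8, Σy = 29.31, Σxy = 80.925, Σx² = 39.42
Sxx = Σx² − (Σx)²/n = 39.42 − 31.74 = 7.68
Sxy = Σxy − (Σx)(Σy)/n = 80.925 − 67.413 = 13.512
b = Sxy/Sxx = 13.512/7.68 = 1.759375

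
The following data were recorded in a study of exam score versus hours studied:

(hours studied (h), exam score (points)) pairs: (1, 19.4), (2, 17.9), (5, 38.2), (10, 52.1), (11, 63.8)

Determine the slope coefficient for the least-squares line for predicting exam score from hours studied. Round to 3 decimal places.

n = 5, Σx = 29, Σy = 191.4, Σxy = 1469, Σx² = 251
Sxx = Σx² − (Σx)²/n = 251 − 168.2 = 82.8
Sxy = Σxy − (Σx)(Σy)/n = 1469 − 1110.12 = 358.88
b = Sxy/Sxx = 358.88/82.8 = 4.334300

4.334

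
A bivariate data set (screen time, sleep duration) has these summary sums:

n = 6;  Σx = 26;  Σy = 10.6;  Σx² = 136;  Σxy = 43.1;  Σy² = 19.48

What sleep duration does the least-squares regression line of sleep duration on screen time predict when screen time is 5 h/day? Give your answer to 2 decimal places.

1.69

Sxx = Σx² − (Σx)²/n = 136 − 112.666667 = 23.333333
Sxy = Σxy − (Σx)(Σy)/n = 43.1 − 45.933333 = -2.833333
b = Sxy/Sxx = -2.833333/23.333333 = -0.121429
a = ȳ − b·x̄ = 1.766667 − (-0.121429)·4.333333 = 2.292857
ŷ(5) = a + b·5 = 2.292857 + (-0.121429)·5 = 1.685714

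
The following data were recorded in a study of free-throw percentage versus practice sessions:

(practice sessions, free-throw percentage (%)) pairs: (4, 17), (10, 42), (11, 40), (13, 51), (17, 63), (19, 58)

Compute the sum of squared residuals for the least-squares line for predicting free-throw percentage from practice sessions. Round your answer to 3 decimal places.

106.349

n = 6, Σx = 74, Σy = 271, Σxy = 3764, Σx² = 1056, Σy² = 13587
Sxx = Σx² − (Σx)²/n = 1056 − 912.666667 = 143.333333
Sxy = Σxy − (Σx)(Σy)/n = 3764 − 3342.333333 = 421.666667
Syy = Σy² − (Σy)²/n = 13587 − 12240.166667 = 1346.833333
b = Sxy/Sxx = 421.666667/143.333333 = 2.941860
SSE = Syy − b·Sxy = 1346.833333 − 2.941860·421.666667 = 106.348837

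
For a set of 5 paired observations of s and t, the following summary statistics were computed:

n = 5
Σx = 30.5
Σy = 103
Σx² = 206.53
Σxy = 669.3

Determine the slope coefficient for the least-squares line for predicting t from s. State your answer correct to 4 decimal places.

Sxx = Σx² − (Σx)²/n = 206.53 − 186.05 = 20.48
Sxy = Σxy − (Σx)(Σy)/n = 669.3 − 628.3 = 41
b = Sxy/Sxx = 41/20.48 = 2.001953

2.0020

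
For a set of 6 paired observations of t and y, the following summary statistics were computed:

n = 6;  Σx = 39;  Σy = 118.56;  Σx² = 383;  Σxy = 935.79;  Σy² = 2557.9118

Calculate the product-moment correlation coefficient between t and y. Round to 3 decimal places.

0.989

Sxx = Σx² − (Σx)²/n = 383 − 253.5 = 129.5
Sxy = Σxy − (Σx)(Σy)/n = 935.79 − 770.64 = 165.15
Syy = Σy² − (Σy)²/n = 2557.9118 − 2342.7456 = 215.1662
r = Sxy/√(Sxx·Syy) = 165.15/√(27864.0229) = 165.15/166.925202 = 0.989365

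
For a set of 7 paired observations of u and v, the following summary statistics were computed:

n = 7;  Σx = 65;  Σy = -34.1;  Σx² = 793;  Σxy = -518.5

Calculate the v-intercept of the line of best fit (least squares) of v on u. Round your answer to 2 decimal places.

5.02

Sxx = Σx² − (Σx)²/n = 793 − 603.571429 = 189.428571
Sxy = Σxy − (Σx)(Σy)/n = -518.5 − (-316.642857) = -201.857143
b = Sxy/Sxx = -201.857143/189.428571 = -1.065611
a = ȳ − b·x̄ = -4.871429 − (-1.065611)·9.285714 = 5.023529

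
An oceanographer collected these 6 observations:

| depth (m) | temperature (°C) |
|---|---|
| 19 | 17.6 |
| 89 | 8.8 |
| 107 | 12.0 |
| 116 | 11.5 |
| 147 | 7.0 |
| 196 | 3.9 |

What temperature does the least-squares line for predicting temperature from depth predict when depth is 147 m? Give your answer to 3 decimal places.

n = 6, Σx = 674, Σy = 60.8, Σxy = 5529, Σx² = 93212
Sxx = Σx² − (Σx)²/n = 93212 − 75712.666667 = 17499.333333
Sxy = Σxy − (Σx)(Σy)/n = 5529 − 6829.866667 = -1300.866667
b = Sxy/Sxx = -1300.866667/17499.333333 = -0.074338
a = ȳ − b·x̄ = 10.133333 − (-0.074338)·112.333333 = 18.483977
ŷ(147) = a + b·147 = 18.483977 + (-0.074338)·147 = 7.556280

7.556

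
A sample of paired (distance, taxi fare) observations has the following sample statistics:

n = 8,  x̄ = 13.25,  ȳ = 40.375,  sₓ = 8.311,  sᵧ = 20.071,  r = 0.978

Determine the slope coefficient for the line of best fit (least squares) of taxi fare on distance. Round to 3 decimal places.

b = r · sᵧ/sₓ = 0.978 · 20.071/8.311 = 2.361862

2.362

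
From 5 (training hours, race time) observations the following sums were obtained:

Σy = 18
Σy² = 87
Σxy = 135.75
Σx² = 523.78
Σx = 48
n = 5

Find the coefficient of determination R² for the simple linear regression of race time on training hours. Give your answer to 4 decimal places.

Sxx = Σx² − (Σx)²/n = 523.78 − 460.8 = 62.98
Sxy = Σxy − (Σx)(Σy)/n = 135.75 − 172.8 = -37.05
Syy = Σy² − (Σy)²/n = 87 − 64.8 = 22.2
R² = Sxy²/(Sxx·Syy) = (-37.05)²/(62.98·22.2) = 0.981795

0.9818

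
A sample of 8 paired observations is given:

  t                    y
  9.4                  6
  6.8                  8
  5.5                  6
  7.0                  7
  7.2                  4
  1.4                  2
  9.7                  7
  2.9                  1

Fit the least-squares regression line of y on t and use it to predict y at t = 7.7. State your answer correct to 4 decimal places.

n = 8, Σx = 49.9, Σy = 41, Σxy = 295.2, Σx² = 370.15
Sxx = Σx² − (Σx)²/n = 370.15 − 311.25125 = 58.89875
Sxy = Σxy − (Σx)(Σy)/n = 295.2 − 255.7375 = 39.4625
b = Sxy/Sxx = 39.4625/58.89875 = 0.670006
a = ȳ − b·x̄ = 5.125 − 0.670006·6.2375 = 0.945839
ŷ(7.7) = a + b·7.7 = 0.945839 + 0.670006·7.7 = 6.104883

6.1049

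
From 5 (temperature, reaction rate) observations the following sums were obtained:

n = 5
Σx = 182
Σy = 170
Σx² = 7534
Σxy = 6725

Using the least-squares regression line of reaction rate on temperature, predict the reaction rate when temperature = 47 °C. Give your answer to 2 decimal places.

40.26

Sxx = Σx² − (Σx)²/n = 7534 − 6624.8 = 909.2
Sxy = Σxy − (Σx)(Σy)/n = 6725 − 6188 = 537
b = Sxy/Sxx = 537/909.2 = 0.590629
a = ȳ − b·x̄ = 34 − 0.590629·36.4 = 12.501100
ŷ(47) = a + b·47 = 12.501100 + 0.590629·47 = 40.260669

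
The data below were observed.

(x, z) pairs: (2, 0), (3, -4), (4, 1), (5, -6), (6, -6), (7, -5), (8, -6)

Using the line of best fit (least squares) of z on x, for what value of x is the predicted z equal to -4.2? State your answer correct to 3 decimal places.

5.504

n = 7, Σx = 35, Σy = -26, Σxy = -157, Σx² = 203
Sxx = Σx² − (Σx)²/n = 203 − 175 = 28
Sxy = Σxy − (Σx)(Σy)/n = -157 − (-130) = -27
b = Sxy/Sxx = -27/28 = -0.964286
a = ȳ − b·x̄ = -3.714286 − (-0.964286)·5 = 1.107143
Set a + b·x = -4.2: x = (-4.2 − 1.107143) / (-0.964286) = 5.503704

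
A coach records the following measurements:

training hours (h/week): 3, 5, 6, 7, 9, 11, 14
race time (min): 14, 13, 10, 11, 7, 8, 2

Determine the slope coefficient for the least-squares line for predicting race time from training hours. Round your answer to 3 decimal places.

-1.034

n = 7, Σx = 55, Σy = 65, Σxy = 423, Σx² = 517
Sxx = Σx² − (Σx)²/n = 517 − 432.142857 = 84.857143
Sxy = Σxy − (Σx)(Σy)/n = 423 − 510.714286 = -87.714286
b = Sxy/Sxx = -87.714286/84.857143 = -1.033670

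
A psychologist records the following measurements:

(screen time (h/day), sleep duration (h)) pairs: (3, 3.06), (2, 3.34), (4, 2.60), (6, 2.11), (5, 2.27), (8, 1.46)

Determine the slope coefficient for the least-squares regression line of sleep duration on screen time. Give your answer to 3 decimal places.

-0.313

n = 6, Σx = 28, Σy = 14.84, Σxy = 61.95, Σx² = 154
Sxx = Σx² − (Σx)²/n = 154 − 130.666667 = 23.333333
Sxy = Σxy − (Σx)(Σy)/n = 61.95 − 69.253333 = -7.303333
b = Sxy/Sxx = -7.303333/23.333333 = -0.313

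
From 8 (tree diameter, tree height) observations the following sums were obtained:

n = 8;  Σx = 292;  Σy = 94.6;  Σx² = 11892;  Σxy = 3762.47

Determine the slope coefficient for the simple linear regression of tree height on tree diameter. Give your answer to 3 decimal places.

Sxx = Σx² − (Σx)²/n = 11892 − 10658 = 1234
Sxy = Σxy − (Σx)(Σy)/n = 3762.47 − 3452.9 = 309.57
b = Sxy/Sxx = 309.57/1234 = 0.250867

0.251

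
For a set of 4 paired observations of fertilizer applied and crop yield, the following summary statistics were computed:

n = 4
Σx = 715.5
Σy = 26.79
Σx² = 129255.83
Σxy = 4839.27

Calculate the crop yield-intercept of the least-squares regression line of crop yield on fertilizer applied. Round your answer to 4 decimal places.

Sxx = Σx² − (Σx)²/n = 129255.83 − 127985.0625 = 1270.7675
Sxy = Σxy − (Σx)(Σy)/n = 4839.27 − 4792.06125 = 47.20875
b = Sxy/Sxx = 47.20875/1270.7675 = 0.037150
a = ȳ − b·x̄ = 6.6975 − 0.037150·178.875 = 0.052331

0.0523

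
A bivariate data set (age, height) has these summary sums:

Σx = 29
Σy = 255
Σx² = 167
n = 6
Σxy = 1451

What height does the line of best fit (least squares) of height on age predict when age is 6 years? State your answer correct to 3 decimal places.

Sxx = Σx² − (Σx)²/n = 167 − 140.166667 = 26.833333
Sxy = Σxy − (Σx)(Σy)/n = 1451 − 1232.5 = 218.5
b = Sxy/Sxx = 218.5/26.833333 = 8.142857
a = ȳ − b·x̄ = 42.5 − 8.142857·4.833333 = 3.142857
ŷ(6) = a + b·6 = 3.142857 + 8.142857·6 = 52

52.000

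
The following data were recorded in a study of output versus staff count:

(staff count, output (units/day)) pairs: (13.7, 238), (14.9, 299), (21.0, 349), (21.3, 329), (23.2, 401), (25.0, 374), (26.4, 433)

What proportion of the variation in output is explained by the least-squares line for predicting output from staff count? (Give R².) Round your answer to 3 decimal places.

n = 7, Σx = 145.5, Σy = 2423, Σxy = 52136.8, Σx² = 3164.59, Σy² = 864253
Sxx = Σx² − (Σx)²/n = 3164.59 − 3024.321429 = 140.268571
Sxy = Σxy − (Σx)(Σy)/n = 52136.8 − 50363.785714 = 1773.014286
Syy = Σy² − (Σy)²/n = 864253 − 838704.142857 = 25548.857143
R² = Sxy²/(Sxx·Syy) = (1773.014286)²/(140.268571·25548.857143) = 0.877188

0.877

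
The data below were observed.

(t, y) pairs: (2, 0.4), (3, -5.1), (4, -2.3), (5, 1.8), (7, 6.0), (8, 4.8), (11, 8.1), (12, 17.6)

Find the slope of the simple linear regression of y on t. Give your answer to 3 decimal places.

n = 8, Σx = 52, Σy = 31.3, Σxy = 366, Σx² = 432
Sxx = Σx² − (Σx)²/n = 432 − 338 = 94
Sxy = Σxy − (Σx)(Σy)/n = 366 − 203.45 = 162.55
b = Sxy/Sxx = 162.55/94 = 1.729255

1.729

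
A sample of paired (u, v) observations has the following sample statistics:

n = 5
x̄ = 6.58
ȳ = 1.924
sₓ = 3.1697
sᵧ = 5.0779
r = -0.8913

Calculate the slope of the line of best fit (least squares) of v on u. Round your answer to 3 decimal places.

b = r · sᵧ/sₓ = -0.8913 · 5.0779/3.1697 = -1.427874

-1.428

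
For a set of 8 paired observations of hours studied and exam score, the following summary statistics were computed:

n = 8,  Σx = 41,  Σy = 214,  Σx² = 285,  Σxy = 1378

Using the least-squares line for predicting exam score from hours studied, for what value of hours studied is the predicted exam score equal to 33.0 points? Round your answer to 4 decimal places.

Sxx = Σx² − (Σx)²/n = 285 − 210.125 = 74.875
Sxy = Σxy − (Σx)(Σy)/n = 1378 − 1096.75 = 281.25
b = Sxy/Sxx = 281.25/74.875 = 3.756260
a = ȳ − b·x̄ = 26.75 − 3.756260·5.125 = 7.499165
Set a + b·x = 33.0: x = (33.0 − 7.499165) / 3.756260 = 6.788889

6.7889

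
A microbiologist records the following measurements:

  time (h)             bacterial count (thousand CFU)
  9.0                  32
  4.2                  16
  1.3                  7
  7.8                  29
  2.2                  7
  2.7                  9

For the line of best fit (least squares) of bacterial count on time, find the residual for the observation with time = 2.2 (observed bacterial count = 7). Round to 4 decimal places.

n = 6, Σx = 27.2, Σy = 100, Σxy = 630.2, Σx² = 173.3
Sxx = Σx² − (Σx)²/n = 173.3 − 123.306667 = 49.993333
Sxy = Σxy − (Σx)(Σy)/n = 630.2 − 453.333333 = 176.866667
b = Sxy/Sxx = 176.866667/49.993333 = 3.537805
a = ȳ − b·x̄ = 16.666667 − 3.537805·4.533333 = 0.628617
ŷ(2.2) = 0.628617 + 3.537805·2.2 = 8.411788
residual = y − ŷ = 7 − 8.411788 = -1.411788

-1.4118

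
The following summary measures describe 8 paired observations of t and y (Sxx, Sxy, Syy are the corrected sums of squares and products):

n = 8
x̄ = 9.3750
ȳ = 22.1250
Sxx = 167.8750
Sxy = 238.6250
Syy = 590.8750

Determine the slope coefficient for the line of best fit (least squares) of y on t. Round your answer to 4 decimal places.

1.4214

b = Sxy/Sxx = 238.625/167.875 = 1.421445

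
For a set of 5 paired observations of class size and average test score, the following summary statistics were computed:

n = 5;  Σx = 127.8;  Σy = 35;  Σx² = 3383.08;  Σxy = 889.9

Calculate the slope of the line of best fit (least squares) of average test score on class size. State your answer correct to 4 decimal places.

-0.0403

Sxx = Σx² − (Σx)²/n = 3383.08 − 3266.568 = 116.512
Sxy = Σxy − (Σx)(Σy)/n = 889.9 − 894.6 = -4.7
b = Sxy/Sxx = -4.7/116.512 = -0.040339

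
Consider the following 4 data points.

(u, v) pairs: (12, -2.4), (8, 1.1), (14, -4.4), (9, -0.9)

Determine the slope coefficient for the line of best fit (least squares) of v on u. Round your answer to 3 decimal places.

-0.824

n = 4, Σx = 43, Σy = -6.6, Σxy = -89.7, Σx² = 485
Sxx = Σx² − (Σx)²/n = 485 − 462.25 = 22.75
Sxy = Σxy − (Σx)(Σy)/n = -89.7 − (-70.95) = -18.75
b = Sxy/Sxx = -18.75/22.75 = -0.824176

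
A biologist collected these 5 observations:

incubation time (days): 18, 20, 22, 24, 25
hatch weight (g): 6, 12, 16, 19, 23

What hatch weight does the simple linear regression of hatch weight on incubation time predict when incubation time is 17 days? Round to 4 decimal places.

4.3415

n = 5, Σx = 109, Σy = 76, Σxy = 1731, Σx² = 2409
Sxx = Σx² − (Σx)²/n = 2409 − 2376.2 = 32.8
Sxy = Σxy − (Σx)(Σy)/n = 1731 − 1656.8 = 74.2
b = Sxy/Sxx = 74.2/32.8 = 2.262195
a = ȳ − b·x̄ = 15.2 − 2.262195·21.8 = -34.115854
ŷ(17) = a + b·17 = -34.115854 + 2.262195·17 = 4.341463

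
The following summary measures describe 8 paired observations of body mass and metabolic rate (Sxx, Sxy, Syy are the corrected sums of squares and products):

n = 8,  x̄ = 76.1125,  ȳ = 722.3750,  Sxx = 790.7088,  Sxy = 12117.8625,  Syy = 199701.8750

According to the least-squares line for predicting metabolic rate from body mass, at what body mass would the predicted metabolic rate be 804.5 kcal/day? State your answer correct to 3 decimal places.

81.471

b = Sxy/Sxx = 12117.8625/790.7088 = 15.325316
a = ȳ − b·x̄ = 722.375 − 15.325316·76.1125 = -444.073141
Set a + b·x = 804.5: x = (804.5 − (-444.073141)) / 15.325316 = 81.471280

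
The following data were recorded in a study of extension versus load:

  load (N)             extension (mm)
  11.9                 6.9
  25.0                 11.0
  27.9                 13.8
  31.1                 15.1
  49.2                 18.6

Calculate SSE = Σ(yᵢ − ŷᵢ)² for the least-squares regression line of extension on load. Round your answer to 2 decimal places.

4.99

n = 5, Σx = 145.1, Σy = 65.4, Σxy = 2126.86, Σx² = 4932.87, Σy² = 933.02
Sxx = Σx² − (Σx)²/n = 4932.87 − 4210.802 = 722.068
Sxy = Σxy − (Σx)(Σy)/n = 2126.86 − 1897.908 = 228.952
Syy = Σy² − (Σy)²/n = 933.02 − 855.432 = 77.588
b = Sxy/Sxx = 228.952/722.068 = 0.317078
SSE = Syy − b·Sxy = 77.588 − 0.317078·228.952 = 4.992319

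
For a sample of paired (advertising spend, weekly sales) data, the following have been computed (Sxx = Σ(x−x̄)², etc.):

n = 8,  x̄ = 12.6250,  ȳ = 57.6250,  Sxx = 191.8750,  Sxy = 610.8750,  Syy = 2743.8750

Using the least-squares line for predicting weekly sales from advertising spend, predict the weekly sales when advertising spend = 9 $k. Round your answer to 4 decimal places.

46.0840

b = Sxy/Sxx = 610.875/191.875 = 3.183713
a = ȳ − b·x̄ = 57.625 − 3.183713·12.625 = 17.430619
ŷ(9) = a + b·9 = 17.430619 + 3.183713·9 = 46.084039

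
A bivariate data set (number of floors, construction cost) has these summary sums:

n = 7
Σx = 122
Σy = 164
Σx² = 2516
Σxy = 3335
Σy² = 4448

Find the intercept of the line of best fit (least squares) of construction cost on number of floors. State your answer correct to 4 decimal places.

2.1092

Sxx = Σx² − (Σx)²/n = 2516 − 2126.285714 = 389.714286
Sxy = Σxy − (Σx)(Σy)/n = 3335 − 2858.285714 = 476.714286
b = Sxy/Sxx = 476.714286/389.714286 = 1.223240
a = ȳ − b·x̄ = 23.428571 − 1.223240·17.428571 = 2.109238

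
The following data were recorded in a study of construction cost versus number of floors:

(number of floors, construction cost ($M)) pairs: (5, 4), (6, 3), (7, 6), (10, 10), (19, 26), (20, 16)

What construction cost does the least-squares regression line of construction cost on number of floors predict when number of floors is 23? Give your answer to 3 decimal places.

n = 6, Σx = 67, Σy = 65, Σxy = 994, Σx² = 971
Sxx = Σx² − (Σx)²/n = 971 − 748.166667 = 222.833333
Sxy = Σxy − (Σx)(Σy)/n = 994 − 725.833333 = 268.166667
b = Sxy/Sxx = 268.166667/222.833333 = 1.203441
a = ȳ − b·x̄ = 10.833333 − 1.203441·11.166667 = -2.605086
ŷ(23) = a + b·23 = -2.605086 + 1.203441·23 = 25.074046

25.074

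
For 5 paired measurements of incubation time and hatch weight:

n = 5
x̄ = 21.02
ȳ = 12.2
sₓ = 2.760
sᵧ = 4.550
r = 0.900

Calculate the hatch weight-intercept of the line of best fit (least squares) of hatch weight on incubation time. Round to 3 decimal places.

-18.987

b = r · sᵧ/sₓ = 0.9 · 4.55/2.76 = 1.483696
a = ȳ − b·x̄ = 12.2 − 1.483696·21.02 = -18.987283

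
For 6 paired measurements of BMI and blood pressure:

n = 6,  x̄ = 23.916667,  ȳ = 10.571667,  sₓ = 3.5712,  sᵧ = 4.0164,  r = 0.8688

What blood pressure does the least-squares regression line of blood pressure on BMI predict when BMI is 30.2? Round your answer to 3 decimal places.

16.711

b = r · sᵧ/sₓ = 0.8688 · 4.0164/3.5712 = 0.977108
a = ȳ − b·x̄ = 10.571667 − 0.977108·23.916667 = -12.797501
ŷ(30.2) = a + b·30.2 = -12.797501 + 0.977108·30.2 = 16.711162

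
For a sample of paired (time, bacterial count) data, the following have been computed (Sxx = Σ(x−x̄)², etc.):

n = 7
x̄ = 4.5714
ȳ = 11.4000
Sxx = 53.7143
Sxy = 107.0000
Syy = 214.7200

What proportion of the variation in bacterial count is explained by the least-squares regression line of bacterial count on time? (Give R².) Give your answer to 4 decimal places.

0.9927

R² = Sxy²/(Sxx·Syy) = (107)²/(53.7143·214.72) = 0.992671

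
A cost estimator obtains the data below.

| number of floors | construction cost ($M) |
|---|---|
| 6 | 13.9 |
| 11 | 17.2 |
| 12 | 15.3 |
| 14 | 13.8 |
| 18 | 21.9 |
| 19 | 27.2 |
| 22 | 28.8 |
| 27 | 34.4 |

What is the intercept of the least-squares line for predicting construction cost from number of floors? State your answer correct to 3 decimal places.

n = 8, Σx = 129, Σy = 172.5, Σxy = 3122.8, Σx² = 2395
Sxx = Σx² − (Σx)²/n = 2395 − 2080.125 = 314.875
Sxy = Σxy − (Σx)(Σy)/n = 3122.8 − 2781.5625 = 341.2375
b = Sxy/Sxx = 341.2375/314.875 = 1.083724
a = ȳ − b·x̄ = 21.5625 − 1.083724·16.125 = 4.087455

4.087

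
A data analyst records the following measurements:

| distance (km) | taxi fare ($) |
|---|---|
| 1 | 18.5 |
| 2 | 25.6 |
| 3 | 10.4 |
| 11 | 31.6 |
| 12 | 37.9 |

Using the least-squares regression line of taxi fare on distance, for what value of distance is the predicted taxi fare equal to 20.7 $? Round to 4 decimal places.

n = 5, Σx = 29, Σy = 124, Σxy = 903.3, Σx² = 279
Sxx = Σx² − (Σx)²/n = 279 − 168.2 = 110.8
Sxy = Σxy − (Σx)(Σy)/n = 903.3 − 719.2 = 184.1
b = Sxy/Sxx = 184.1/110.8 = 1.661552
a = ȳ − b·x̄ = 24.8 − 1.661552·5.8 = 15.162996
Set a + b·x = 20.7: x = (20.7 − 15.162996) / 1.661552 = 3.332428

3.3324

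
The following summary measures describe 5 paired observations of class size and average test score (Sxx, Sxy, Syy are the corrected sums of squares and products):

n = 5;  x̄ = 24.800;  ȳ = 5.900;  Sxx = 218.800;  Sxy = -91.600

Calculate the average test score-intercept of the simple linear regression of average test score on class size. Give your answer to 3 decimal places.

16.282

b = Sxy/Sxx = -91.6/218.8 = -0.418647
a = ȳ − b·x̄ = 5.9 − (-0.418647)·24.8 = 16.282450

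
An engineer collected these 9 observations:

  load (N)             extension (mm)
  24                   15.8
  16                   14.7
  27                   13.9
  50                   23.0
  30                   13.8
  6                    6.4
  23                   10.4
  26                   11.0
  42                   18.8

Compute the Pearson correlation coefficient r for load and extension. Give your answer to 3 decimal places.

0.879

n = 9, Σx = 244, Σy = 127.8, Σxy = 3906.9, Σx² = 7966, Σy² = 2001.94
Sxx = Σx² − (Σx)²/n = 7966 − 6615.111111 = 1350.888889
Sxy = Σxy − (Σx)(Σy)/n = 3906.9 − 3464.8 = 442.1
Syy = Σy² − (Σy)²/n = 2001.94 − 1814.76 = 187.18
r = Sxy/√(Sxx·Syy) = 442.1/√(252859.382222) = 442.1/502.851253 = 0.879186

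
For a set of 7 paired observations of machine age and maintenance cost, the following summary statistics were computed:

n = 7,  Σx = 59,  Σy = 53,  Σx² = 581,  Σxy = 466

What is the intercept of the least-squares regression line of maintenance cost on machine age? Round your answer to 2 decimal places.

Sxx = Σx² − (Σx)²/n = 581 − 497.285714 = 83.714286
Sxy = Σxy − (Σx)(Σy)/n = 466 − 446.714286 = 19.285714
b = Sxy/Sxx = 19.285714/83.714286 = 0.230375
a = ȳ − b·x̄ = 7.571429 − 0.230375·8.428571 = 5.629693

5.63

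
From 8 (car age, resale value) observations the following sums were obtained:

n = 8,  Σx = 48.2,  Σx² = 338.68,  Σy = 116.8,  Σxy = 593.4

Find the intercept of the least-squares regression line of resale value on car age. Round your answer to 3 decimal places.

Sxx = Σx² − (Σx)²/n = 338.68 − 290.405 = 48.275
Sxy = Σxy − (Σx)(Σy)/n = 593.4 − 703.72 = -110.32
b = Sxy/Sxx = -110.32/48.275 = -2.285241
a = ȳ − b·x̄ = 14.6 − (-2.285241)·6.025 = 28.368576

28.369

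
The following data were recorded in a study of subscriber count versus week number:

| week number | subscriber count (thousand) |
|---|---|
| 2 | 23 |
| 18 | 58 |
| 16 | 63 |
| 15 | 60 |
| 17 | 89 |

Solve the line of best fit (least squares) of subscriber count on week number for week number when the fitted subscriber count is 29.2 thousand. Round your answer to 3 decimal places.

n = 5, Σx = 68, Σy = 293, Σxy = 4511, Σx² = 1098
Sxx = Σx² − (Σx)²/n = 1098 − 924.8 = 173.2
Sxy = Σxy − (Σx)(Σy)/n = 4511 − 3984.8 = 526.2
b = Sxy/Sxx = 526.2/173.2 = 3.038106
a = ȳ − b·x̄ = 58.6 − 3.038106·13.6 = 17.281755
Set a + b·x = 29.2: x = (29.2 − 17.281755) / 3.038106 = 3.922919

3.923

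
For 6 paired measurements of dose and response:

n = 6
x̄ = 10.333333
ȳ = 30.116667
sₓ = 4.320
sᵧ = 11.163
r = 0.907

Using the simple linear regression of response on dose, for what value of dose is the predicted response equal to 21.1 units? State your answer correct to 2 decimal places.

b = r · sᵧ/sₓ = 0.907 · 11.163/4.32 = 2.343713
a = ȳ − b·x̄ = 30.116667 − 2.343713·10.333333 = 5.898298
Set a + b·x = 21.1: x = (21.1 − 5.898298) / 2.343713 = 6.486161

6.49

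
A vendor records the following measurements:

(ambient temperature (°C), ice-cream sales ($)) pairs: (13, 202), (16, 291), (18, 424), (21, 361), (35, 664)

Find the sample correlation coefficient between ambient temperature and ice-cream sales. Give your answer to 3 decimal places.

n = 5, Σx = 103, Σy = 1942, Σxy = 45735, Σx² = 2415, Σy² = 876478
Sxx = Σx² − (Σx)²/n = 2415 − 2121.8 = 293.2
Sxy = Σxy − (Σx)(Σy)/n = 45735 − 40005.2 = 5729.8
Syy = Σy² − (Σy)²/n = 876478 − 754272.8 = 122205.2
r = Sxy/√(Sxx·Syy) = 5729.8/√(35830564.64) = 5729.8/5985.863734 = 0.957222

0.957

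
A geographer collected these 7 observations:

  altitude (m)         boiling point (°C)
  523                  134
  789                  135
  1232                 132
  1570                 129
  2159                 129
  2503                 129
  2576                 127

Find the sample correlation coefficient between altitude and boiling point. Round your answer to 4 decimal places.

n = 7, Σx = 11352, Σy = 915, Σxy = 1470301, Σx² = 22440840, Σy² = 119657
Sxx = Σx² − (Σx)²/n = 22440840 − 18409700.571429 = 4031139.428571
Sxy = Σxy − (Σx)(Σy)/n = 1470301 − 1483868.571429 = -13567.571429
Syy = Σy² − (Σy)²/n = 119657 − 119603.571429 = 53.428571
r = Sxy/√(Sxx·Syy) = -13567.571429/√(215378020.897959) = -13567.571429/14675.763043 = -0.924488

-0.9245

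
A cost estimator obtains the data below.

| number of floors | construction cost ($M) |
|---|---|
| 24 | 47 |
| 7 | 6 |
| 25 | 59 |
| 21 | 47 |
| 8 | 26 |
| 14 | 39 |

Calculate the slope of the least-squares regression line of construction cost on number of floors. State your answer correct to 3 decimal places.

2.173

n = 6, Σx = 99, Σy = 224, Σxy = 4386, Σx² = 1951
Sxx = Σx² − (Σx)²/n = 1951 − 1633.5 = 317.5
Sxy = Σxy − (Σx)(Σy)/n = 4386 − 3696 = 690
b = Sxy/Sxx = 690/317.5 = 2.173228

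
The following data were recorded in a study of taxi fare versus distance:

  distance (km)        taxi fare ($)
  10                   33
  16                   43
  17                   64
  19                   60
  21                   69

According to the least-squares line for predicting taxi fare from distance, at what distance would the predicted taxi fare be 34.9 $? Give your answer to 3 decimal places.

10.904

n = 5, Σx = 83, Σy = 269, Σxy = 4695, Σx² = 1447
Sxx = Σx² − (Σx)²/n = 1447 − 1377.8 = 69.2
Sxy = Σxy − (Σx)(Σy)/n = 4695 − 4465.4 = 229.6
b = Sxy/Sxx = 229.6/69.2 = 3.317919
a = ȳ − b·x̄ = 53.8 − 3.317919·16.6 = -1.277457
Set a + b·x = 34.9: x = (34.9 − (-1.277457)) / 3.317919 = 10.903659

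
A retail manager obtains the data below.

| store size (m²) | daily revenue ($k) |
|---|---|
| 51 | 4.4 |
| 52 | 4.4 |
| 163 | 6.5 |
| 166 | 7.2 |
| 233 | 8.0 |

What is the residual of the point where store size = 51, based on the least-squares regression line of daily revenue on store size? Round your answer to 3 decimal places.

n = 5, Σx = 665, Σy = 30.5, Σxy = 4571.9, Σx² = 113719
Sxx = Σx² − (Σx)²/n = 113719 − 88445 = 25274
Sxy = Σxy − (Σx)(Σy)/n = 4571.9 − 4056.5 = 515.4
b = Sxy/Sxx = 515.4/25274 = 0.020392
a = ȳ − b·x̄ = 6.1 − 0.020392·133 = 3.387798
ŷ(51) = 3.387798 + 0.020392·51 = 4.427815
residual = y − ŷ = 4.4 − 4.427815 = -0.027815

-0.028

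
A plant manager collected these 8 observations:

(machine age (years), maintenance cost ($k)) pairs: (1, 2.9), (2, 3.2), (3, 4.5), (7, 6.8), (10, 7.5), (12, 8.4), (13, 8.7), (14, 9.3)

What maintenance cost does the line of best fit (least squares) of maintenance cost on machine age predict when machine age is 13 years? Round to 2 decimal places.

8.93

n = 8, Σx = 62, Σy = 51.3, Σxy = 489.5, Σx² = 672
Sxx = Σx² − (Σx)²/n = 672 − 480.5 = 191.5
Sxy = Σxy − (Σx)(Σy)/n = 489.5 − 397.575 = 91.925
b = Sxy/Sxx = 91.925/191.5 = 0.480026
a = ȳ − b·x̄ = 6.4125 − 0.480026·7.75 = 2.692298
ŷ(13) = a + b·13 = 2.692298 + 0.480026·13 = 8.932637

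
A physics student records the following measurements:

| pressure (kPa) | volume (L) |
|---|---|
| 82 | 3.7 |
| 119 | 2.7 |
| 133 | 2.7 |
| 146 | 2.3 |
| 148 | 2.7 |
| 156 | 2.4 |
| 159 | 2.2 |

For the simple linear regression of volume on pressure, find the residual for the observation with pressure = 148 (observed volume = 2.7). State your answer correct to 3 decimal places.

0.259

n = 7, Σx = 943, Σy = 18.7, Σxy = 2443.4, Σx² = 131411
Sxx = Σx² − (Σx)²/n = 131411 − 127035.571429 = 4375.428571
Sxy = Σxy − (Σx)(Σy)/n = 2443.4 − 2519.157143 = -75.757143
b = Sxy/Sxx = -75.757143/4375.428571 = -0.017314
a = ȳ − b·x̄ = 2.671429 − (-0.017314)·134.714286 = 5.003902
ŷ(148) = 5.003902 + (-0.017314)·148 = 2.441397
residual = y − ŷ = 2.7 − 2.441397 = 0.258603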